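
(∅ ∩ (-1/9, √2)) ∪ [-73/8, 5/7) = [-73/8, 5/7)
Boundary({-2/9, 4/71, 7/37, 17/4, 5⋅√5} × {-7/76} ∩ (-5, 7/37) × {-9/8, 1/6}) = ∅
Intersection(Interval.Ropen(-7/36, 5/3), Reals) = Interval.Ropen(-7/36, 5/3)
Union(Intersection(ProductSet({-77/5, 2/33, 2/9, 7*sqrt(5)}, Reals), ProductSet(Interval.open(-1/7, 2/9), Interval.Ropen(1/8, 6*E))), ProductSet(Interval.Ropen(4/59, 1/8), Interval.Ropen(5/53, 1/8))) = Union(ProductSet({2/33}, Interval.Ropen(1/8, 6*E)), ProductSet(Interval.Ropen(4/59, 1/8), Interval.Ropen(5/53, 1/8)))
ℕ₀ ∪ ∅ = ℕ₀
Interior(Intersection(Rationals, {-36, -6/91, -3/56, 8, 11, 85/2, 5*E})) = EmptySet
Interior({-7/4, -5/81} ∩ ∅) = ∅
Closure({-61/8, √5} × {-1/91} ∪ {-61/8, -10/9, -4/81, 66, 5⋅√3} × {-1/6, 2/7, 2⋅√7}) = ({-61/8, √5} × {-1/91}) ∪ ({-61/8, -10/9, -4/81, 66, 5⋅√3} × {-1/6, 2/7, 2⋅√7})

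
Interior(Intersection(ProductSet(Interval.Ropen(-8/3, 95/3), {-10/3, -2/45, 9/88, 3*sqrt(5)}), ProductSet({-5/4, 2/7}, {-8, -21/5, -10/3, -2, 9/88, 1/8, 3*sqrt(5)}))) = EmptySet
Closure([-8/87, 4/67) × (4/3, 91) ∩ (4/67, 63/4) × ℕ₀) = ∅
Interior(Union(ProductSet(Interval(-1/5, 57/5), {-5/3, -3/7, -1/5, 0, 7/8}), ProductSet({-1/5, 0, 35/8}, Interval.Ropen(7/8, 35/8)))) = EmptySet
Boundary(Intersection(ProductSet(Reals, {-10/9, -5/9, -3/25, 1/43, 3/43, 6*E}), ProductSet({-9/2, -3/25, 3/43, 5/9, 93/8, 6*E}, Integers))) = EmptySet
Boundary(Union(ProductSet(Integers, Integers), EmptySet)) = ProductSet(Integers, Integers)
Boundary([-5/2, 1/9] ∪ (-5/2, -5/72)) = {-5/2, 1/9}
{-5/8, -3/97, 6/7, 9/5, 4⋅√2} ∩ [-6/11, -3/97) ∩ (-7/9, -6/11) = ∅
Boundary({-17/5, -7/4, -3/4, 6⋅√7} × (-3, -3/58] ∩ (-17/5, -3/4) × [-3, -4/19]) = {-7/4} × [-3, -4/19]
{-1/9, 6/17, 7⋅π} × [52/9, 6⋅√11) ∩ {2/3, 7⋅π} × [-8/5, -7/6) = ∅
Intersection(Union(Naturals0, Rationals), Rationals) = Rationals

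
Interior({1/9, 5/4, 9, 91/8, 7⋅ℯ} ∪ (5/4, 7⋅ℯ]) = (5/4, 7⋅ℯ)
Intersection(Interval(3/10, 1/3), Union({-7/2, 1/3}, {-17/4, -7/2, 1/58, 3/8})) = {1/3}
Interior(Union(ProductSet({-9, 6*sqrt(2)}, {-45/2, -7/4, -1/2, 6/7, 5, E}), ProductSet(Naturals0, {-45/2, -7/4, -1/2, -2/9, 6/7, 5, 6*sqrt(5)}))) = EmptySet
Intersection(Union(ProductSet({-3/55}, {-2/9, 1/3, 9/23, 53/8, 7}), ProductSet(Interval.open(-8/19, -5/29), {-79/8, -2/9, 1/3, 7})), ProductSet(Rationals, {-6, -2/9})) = ProductSet(Union({-3/55}, Intersection(Interval.open(-8/19, -5/29), Rationals)), {-2/9})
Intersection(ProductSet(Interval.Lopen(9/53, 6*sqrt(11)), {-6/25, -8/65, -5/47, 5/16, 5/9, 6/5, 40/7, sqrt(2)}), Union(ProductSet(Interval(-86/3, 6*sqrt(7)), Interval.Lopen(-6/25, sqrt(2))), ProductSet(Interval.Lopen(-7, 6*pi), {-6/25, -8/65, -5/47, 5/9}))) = Union(ProductSet(Interval.Lopen(9/53, 6*sqrt(7)), {-8/65, -5/47, 5/16, 5/9, 6/5, sqrt(2)}), ProductSet(Interval.Lopen(9/53, 6*pi), {-6/25, -8/65, -5/47, 5/9}))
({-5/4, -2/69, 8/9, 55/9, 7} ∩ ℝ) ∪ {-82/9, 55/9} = {-82/9, -5/4, -2/69, 8/9, 55/9, 7}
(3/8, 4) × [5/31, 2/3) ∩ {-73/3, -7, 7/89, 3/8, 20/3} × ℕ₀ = ∅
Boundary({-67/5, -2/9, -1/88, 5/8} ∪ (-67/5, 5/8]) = {-67/5, 5/8}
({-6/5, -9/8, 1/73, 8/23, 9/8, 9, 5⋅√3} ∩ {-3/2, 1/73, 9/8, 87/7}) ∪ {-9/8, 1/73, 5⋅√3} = {-9/8, 1/73, 9/8, 5⋅√3}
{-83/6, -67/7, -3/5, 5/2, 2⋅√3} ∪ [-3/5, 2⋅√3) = {-83/6, -67/7} ∪ [-3/5, 2⋅√3]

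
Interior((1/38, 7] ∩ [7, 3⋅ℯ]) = ∅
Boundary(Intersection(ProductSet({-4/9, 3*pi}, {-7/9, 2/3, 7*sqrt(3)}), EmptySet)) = EmptySet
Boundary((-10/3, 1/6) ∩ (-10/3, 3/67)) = {-10/3, 3/67}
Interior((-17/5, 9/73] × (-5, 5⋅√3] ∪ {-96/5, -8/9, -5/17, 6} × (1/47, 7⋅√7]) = (-17/5, 9/73) × (-5, 5⋅√3)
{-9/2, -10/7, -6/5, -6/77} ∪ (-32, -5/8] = (-32, -5/8] ∪ {-6/77}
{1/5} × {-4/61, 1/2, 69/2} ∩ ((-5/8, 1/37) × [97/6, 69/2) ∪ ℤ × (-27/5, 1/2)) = ∅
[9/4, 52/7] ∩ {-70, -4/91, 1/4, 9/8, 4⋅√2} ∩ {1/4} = ∅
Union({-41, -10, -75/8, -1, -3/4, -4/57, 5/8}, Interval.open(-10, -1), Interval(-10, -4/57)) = Union({-41, 5/8}, Interval(-10, -4/57))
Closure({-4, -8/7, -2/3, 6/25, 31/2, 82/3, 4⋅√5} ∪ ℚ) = ℝ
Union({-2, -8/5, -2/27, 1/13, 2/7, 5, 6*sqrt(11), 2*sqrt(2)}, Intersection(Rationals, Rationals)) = Union({6*sqrt(11), 2*sqrt(2)}, Rationals)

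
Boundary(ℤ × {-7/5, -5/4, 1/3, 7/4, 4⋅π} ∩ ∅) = ∅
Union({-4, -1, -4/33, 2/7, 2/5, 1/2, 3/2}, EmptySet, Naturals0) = Union({-4, -1, -4/33, 2/7, 2/5, 1/2, 3/2}, Naturals0)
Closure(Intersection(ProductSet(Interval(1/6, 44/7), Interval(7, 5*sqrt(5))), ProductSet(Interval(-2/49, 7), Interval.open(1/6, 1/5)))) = EmptySet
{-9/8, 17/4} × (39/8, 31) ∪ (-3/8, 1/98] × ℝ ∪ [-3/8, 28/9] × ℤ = ((-3/8, 1/98] × ℝ) ∪ ([-3/8, 28/9] × ℤ) ∪ ({-9/8, 17/4} × (39/8, 31))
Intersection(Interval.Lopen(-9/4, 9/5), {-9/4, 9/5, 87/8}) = {9/5}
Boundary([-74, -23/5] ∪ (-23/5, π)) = {-74, π}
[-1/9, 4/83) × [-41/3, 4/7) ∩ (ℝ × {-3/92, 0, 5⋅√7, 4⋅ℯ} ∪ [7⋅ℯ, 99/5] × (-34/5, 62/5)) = [-1/9, 4/83) × {-3/92, 0}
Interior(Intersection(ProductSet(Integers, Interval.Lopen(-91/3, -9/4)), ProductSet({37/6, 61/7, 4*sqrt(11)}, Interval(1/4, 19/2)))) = EmptySet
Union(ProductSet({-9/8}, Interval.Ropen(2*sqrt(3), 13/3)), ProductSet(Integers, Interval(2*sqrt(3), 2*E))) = Union(ProductSet({-9/8}, Interval.Ropen(2*sqrt(3), 13/3)), ProductSet(Integers, Interval(2*sqrt(3), 2*E)))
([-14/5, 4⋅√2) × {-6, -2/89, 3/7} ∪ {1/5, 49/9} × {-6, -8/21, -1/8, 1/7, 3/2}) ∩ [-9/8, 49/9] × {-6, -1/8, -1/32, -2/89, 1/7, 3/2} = ({1/5, 49/9} × {-6, -1/8, 1/7, 3/2}) ∪ ([-9/8, 49/9] × {-6, -2/89})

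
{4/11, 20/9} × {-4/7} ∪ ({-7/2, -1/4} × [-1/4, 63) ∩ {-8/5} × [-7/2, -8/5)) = {4/11, 20/9} × {-4/7}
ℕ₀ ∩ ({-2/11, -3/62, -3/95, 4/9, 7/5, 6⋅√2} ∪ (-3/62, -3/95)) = ∅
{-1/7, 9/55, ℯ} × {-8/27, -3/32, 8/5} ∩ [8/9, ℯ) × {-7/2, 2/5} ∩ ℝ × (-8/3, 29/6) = ∅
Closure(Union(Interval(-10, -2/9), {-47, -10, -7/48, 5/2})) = Union({-47, -7/48, 5/2}, Interval(-10, -2/9))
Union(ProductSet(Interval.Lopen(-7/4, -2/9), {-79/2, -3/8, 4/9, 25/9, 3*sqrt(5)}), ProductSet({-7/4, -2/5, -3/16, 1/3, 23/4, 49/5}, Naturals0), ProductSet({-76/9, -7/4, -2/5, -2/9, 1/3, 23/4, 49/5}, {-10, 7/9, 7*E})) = Union(ProductSet({-7/4, -2/5, -3/16, 1/3, 23/4, 49/5}, Naturals0), ProductSet({-76/9, -7/4, -2/5, -2/9, 1/3, 23/4, 49/5}, {-10, 7/9, 7*E}), ProductSet(Interval.Lopen(-7/4, -2/9), {-79/2, -3/8, 4/9, 25/9, 3*sqrt(5)}))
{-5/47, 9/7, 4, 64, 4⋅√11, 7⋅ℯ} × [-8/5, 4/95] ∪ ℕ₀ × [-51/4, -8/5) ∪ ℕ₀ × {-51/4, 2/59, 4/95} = (ℕ₀ × ([-51/4, -8/5) ∪ {2/59, 4/95})) ∪ ({-5/47, 9/7, 4, 64, 4⋅√11, 7⋅ℯ} × [-8/5, 4/95])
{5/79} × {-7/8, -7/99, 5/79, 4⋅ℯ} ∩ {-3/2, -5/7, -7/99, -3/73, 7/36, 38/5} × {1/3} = ∅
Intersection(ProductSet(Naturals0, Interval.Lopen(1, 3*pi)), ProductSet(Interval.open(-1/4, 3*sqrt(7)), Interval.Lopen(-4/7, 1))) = EmptySet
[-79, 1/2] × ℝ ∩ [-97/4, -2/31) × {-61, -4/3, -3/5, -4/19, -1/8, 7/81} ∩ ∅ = ∅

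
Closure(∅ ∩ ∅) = ∅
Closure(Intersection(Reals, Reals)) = Reals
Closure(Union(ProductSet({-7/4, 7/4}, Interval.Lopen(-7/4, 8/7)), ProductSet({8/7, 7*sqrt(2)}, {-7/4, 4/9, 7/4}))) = Union(ProductSet({-7/4, 7/4}, Interval(-7/4, 8/7)), ProductSet({8/7, 7*sqrt(2)}, {-7/4, 4/9, 7/4}))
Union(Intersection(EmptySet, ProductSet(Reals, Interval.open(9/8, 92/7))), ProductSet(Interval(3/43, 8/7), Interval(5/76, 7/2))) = ProductSet(Interval(3/43, 8/7), Interval(5/76, 7/2))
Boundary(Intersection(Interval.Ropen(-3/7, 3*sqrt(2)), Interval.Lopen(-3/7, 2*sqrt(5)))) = {-3/7, 3*sqrt(2)}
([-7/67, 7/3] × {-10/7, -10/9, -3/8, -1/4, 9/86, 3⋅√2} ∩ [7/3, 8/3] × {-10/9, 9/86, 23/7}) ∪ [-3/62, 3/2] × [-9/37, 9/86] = ({7/3} × {-10/9, 9/86}) ∪ ([-3/62, 3/2] × [-9/37, 9/86])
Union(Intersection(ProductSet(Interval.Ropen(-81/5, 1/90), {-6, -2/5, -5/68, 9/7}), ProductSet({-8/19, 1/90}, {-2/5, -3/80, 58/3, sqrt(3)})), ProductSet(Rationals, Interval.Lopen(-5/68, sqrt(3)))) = Union(ProductSet({-8/19}, {-2/5}), ProductSet(Rationals, Interval.Lopen(-5/68, sqrt(3))))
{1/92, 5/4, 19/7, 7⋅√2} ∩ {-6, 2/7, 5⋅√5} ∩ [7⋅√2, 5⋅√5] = ∅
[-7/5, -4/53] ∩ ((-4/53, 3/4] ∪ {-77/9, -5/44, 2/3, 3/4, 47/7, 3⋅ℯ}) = {-5/44}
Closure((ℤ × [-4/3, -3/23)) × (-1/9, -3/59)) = (ℤ × [-4/3, -3/23]) × [-1/9, -3/59]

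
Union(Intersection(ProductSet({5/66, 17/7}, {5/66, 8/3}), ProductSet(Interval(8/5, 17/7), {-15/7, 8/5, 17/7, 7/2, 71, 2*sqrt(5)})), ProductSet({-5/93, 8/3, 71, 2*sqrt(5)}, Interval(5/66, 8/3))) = ProductSet({-5/93, 8/3, 71, 2*sqrt(5)}, Interval(5/66, 8/3))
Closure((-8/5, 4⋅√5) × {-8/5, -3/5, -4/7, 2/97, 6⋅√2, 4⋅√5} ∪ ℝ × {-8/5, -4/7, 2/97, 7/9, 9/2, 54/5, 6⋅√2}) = (ℝ × {-8/5, -4/7, 2/97, 7/9, 9/2, 54/5, 6⋅√2}) ∪ ([-8/5, 4⋅√5] × {-8/5, -3/5, -4/7, 2/97, 6⋅√2, 4⋅√5})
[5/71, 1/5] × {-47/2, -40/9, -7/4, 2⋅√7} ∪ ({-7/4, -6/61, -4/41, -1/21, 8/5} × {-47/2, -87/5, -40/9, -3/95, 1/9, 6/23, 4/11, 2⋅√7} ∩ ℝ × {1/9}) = ({-7/4, -6/61, -4/41, -1/21, 8/5} × {1/9}) ∪ ([5/71, 1/5] × {-47/2, -40/9, -7/4, 2⋅√7})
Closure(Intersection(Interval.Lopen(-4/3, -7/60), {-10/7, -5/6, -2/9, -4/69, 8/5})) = {-5/6, -2/9}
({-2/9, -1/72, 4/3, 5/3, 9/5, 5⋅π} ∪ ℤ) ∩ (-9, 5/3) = {-8, -7, …, 1} ∪ {-2/9, -1/72, 4/3}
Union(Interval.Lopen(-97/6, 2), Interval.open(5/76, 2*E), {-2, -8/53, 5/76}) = Interval.open(-97/6, 2*E)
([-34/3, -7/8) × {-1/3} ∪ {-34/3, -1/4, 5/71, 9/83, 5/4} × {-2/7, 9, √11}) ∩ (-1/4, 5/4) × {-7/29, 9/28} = ∅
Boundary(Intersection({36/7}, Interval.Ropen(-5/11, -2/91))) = EmptySet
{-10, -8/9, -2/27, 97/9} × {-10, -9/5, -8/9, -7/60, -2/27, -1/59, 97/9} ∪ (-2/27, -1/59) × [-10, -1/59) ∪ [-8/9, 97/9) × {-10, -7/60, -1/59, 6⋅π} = ((-2/27, -1/59) × [-10, -1/59)) ∪ ([-8/9, 97/9) × {-10, -7/60, -1/59, 6⋅π}) ∪ ({-10, -8/9, -2/27, 97/9} × {-10, -9/5, -8/9, -7/60, -2/27, -1/59, 97/9})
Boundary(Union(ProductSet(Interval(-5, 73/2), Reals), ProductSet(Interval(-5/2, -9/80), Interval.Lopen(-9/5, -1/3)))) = ProductSet({-5, 73/2}, Reals)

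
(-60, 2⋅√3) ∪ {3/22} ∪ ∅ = (-60, 2⋅√3)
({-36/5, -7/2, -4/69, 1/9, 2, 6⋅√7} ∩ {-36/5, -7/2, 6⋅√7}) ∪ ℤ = ℤ ∪ {-36/5, -7/2, 6⋅√7}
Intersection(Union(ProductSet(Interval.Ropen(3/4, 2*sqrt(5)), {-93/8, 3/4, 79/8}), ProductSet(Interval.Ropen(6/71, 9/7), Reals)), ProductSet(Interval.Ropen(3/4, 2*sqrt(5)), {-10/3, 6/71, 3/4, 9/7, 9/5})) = Union(ProductSet(Interval.Ropen(3/4, 9/7), {-10/3, 6/71, 3/4, 9/7, 9/5}), ProductSet(Interval.Ropen(3/4, 2*sqrt(5)), {3/4}))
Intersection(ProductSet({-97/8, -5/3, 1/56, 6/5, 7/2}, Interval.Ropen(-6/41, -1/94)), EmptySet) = EmptySet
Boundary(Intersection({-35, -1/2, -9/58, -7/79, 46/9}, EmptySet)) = EmptySet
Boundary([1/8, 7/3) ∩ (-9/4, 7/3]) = {1/8, 7/3}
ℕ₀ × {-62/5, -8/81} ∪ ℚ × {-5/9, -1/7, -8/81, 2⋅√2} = (ℕ₀ × {-62/5, -8/81}) ∪ (ℚ × {-5/9, -1/7, -8/81, 2⋅√2})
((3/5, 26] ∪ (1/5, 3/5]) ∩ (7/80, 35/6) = (1/5, 35/6)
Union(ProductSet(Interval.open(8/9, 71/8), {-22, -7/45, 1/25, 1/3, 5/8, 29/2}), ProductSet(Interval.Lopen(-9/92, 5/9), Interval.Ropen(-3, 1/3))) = Union(ProductSet(Interval.Lopen(-9/92, 5/9), Interval.Ropen(-3, 1/3)), ProductSet(Interval.open(8/9, 71/8), {-22, -7/45, 1/25, 1/3, 5/8, 29/2}))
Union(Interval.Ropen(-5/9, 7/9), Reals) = Interval(-oo, oo)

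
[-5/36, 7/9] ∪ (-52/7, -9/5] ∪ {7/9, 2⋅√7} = (-52/7, -9/5] ∪ [-5/36, 7/9] ∪ {2⋅√7}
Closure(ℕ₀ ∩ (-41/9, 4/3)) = {0, 1}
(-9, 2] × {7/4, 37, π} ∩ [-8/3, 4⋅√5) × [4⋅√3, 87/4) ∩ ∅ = ∅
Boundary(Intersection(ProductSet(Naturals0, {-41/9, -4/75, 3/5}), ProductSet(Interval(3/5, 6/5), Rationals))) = ProductSet(Range(1, 2, 1), {-41/9, -4/75, 3/5})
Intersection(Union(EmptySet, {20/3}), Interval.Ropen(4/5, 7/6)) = EmptySet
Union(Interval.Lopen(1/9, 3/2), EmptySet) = Interval.Lopen(1/9, 3/2)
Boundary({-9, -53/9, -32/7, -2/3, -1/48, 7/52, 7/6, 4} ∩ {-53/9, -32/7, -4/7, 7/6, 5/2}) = {-53/9, -32/7, 7/6}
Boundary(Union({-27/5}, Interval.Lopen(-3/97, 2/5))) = {-27/5, -3/97, 2/5}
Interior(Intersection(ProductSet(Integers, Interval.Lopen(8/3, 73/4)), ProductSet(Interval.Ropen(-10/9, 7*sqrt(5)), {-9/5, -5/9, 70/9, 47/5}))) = EmptySet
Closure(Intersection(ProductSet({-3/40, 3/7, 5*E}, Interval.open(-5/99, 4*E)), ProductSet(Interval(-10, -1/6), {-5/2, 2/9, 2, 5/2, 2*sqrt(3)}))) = EmptySet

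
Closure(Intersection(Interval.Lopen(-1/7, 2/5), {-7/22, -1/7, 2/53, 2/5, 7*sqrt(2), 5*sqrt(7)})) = {2/53, 2/5}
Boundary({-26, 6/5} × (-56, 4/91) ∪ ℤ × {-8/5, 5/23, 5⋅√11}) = ({-26, 6/5} × [-56, 4/91]) ∪ (ℤ × {-8/5, 5/23, 5⋅√11})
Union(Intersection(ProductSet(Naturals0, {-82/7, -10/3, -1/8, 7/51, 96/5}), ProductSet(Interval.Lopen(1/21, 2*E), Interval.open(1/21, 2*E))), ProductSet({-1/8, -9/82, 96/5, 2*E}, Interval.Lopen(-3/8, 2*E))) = Union(ProductSet({-1/8, -9/82, 96/5, 2*E}, Interval.Lopen(-3/8, 2*E)), ProductSet(Range(1, 6, 1), {7/51}))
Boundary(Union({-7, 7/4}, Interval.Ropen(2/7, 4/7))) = {-7, 2/7, 4/7, 7/4}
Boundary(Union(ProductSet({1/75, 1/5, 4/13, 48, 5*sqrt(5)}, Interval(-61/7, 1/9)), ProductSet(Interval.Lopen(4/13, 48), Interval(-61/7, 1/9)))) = Union(ProductSet({1/75, 1/5, 4/13, 48}, Interval(-61/7, 1/9)), ProductSet(Union({1/75, 1/5}, Interval(4/13, 48)), {-61/7, 1/9}))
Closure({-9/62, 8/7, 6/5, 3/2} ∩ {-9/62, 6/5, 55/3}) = {-9/62, 6/5}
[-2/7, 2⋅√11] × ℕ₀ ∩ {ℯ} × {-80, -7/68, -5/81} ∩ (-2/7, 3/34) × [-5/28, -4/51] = ∅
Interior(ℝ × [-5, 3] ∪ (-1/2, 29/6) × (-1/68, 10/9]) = ℝ × (-5, 3)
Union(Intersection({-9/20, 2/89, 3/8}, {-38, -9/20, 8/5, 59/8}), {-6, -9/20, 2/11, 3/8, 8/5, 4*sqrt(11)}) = {-6, -9/20, 2/11, 3/8, 8/5, 4*sqrt(11)}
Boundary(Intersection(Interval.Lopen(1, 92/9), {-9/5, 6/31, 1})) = EmptySet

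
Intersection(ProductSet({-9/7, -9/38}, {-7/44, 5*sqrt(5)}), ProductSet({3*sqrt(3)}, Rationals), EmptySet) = EmptySet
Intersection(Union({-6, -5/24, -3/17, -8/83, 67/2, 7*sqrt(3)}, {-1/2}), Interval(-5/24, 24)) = {-5/24, -3/17, -8/83, 7*sqrt(3)}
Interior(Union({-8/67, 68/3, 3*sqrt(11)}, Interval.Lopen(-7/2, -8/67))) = Interval.open(-7/2, -8/67)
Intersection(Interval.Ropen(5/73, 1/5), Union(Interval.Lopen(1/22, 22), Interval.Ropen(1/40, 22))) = Interval.Ropen(5/73, 1/5)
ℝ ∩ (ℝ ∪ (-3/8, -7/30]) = ℝ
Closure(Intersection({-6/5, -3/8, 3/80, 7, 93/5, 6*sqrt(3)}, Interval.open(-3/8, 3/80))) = EmptySet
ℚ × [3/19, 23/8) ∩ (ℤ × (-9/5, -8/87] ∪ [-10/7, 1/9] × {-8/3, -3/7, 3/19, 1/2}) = (ℚ ∩ [-10/7, 1/9]) × {3/19, 1/2}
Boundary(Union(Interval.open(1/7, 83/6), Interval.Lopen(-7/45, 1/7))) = {-7/45, 83/6}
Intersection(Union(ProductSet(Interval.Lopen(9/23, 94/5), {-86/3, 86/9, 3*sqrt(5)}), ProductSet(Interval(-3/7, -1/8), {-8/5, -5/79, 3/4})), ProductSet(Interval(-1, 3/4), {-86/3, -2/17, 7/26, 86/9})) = ProductSet(Interval.Lopen(9/23, 3/4), {-86/3, 86/9})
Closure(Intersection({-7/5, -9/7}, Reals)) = {-7/5, -9/7}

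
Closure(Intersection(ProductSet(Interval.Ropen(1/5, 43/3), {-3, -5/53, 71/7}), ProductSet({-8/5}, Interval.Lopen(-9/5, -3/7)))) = EmptySet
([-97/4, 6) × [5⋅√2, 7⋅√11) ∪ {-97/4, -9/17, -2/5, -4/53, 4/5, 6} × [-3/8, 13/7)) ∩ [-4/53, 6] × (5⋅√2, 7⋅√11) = [-4/53, 6) × (5⋅√2, 7⋅√11)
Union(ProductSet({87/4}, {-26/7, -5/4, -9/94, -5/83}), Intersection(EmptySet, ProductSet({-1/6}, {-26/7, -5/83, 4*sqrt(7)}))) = ProductSet({87/4}, {-26/7, -5/4, -9/94, -5/83})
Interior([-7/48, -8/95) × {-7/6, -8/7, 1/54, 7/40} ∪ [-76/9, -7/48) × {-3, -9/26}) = ∅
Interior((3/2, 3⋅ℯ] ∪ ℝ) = (-∞, ∞)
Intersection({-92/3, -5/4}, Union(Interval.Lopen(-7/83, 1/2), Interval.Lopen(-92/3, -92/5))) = EmptySet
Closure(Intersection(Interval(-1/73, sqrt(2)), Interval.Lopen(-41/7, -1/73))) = {-1/73}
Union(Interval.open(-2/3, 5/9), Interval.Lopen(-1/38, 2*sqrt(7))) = Interval.Lopen(-2/3, 2*sqrt(7))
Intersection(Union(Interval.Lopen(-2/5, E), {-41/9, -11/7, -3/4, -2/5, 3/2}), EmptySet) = EmptySet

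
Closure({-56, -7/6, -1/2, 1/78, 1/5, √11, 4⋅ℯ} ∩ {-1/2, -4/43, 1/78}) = {-1/2, 1/78}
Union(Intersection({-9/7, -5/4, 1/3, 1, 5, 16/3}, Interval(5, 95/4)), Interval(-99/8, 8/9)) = Union({5, 16/3}, Interval(-99/8, 8/9))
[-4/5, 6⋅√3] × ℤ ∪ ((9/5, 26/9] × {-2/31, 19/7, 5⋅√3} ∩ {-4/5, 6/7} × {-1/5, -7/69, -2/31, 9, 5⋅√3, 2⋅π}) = [-4/5, 6⋅√3] × ℤ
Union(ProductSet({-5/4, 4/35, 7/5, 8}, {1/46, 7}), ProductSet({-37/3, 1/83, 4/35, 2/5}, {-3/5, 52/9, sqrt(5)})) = Union(ProductSet({-37/3, 1/83, 4/35, 2/5}, {-3/5, 52/9, sqrt(5)}), ProductSet({-5/4, 4/35, 7/5, 8}, {1/46, 7}))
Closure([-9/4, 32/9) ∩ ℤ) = {-2, -1, …, 3}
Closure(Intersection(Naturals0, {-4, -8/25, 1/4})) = EmptySet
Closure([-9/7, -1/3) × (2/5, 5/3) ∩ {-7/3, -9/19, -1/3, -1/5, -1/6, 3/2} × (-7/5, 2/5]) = ∅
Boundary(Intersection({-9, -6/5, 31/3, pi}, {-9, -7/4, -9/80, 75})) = {-9}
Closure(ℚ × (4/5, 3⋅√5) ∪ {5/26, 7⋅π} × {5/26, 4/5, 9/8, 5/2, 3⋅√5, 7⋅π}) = (ℝ × [4/5, 3⋅√5]) ∪ ({5/26, 7⋅π} × {5/26, 4/5, 9/8, 5/2, 3⋅√5, 7⋅π})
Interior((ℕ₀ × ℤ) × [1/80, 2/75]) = ∅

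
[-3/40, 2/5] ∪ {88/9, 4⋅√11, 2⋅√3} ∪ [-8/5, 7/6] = [-8/5, 7/6] ∪ {88/9, 4⋅√11, 2⋅√3}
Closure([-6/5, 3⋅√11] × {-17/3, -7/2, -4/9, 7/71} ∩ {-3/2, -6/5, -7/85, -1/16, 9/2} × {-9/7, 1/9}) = ∅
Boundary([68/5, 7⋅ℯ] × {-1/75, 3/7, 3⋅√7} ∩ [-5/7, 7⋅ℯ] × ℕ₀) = ∅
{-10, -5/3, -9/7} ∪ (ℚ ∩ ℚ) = ℚ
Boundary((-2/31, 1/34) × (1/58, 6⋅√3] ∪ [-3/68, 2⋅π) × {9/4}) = ([1/34, 2⋅π] × {9/4}) ∪ ({-2/31, 1/34} × [1/58, 6⋅√3]) ∪ ([-2/31, 1/34] × {1/58, 6⋅√3})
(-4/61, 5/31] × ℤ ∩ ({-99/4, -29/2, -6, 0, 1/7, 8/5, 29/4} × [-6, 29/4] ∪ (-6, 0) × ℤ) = ((-4/61, 0) × ℤ) ∪ ({0, 1/7} × {-6, -5, …, 7})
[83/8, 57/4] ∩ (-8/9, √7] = ∅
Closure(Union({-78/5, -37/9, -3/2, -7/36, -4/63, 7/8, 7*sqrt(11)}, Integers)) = Union({-78/5, -37/9, -3/2, -7/36, -4/63, 7/8, 7*sqrt(11)}, Integers)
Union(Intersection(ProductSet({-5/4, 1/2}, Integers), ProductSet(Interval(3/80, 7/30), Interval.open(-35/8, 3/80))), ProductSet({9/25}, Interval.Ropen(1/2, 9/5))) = ProductSet({9/25}, Interval.Ropen(1/2, 9/5))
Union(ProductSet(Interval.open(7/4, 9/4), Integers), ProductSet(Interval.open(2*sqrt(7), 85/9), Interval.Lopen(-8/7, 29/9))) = Union(ProductSet(Interval.open(7/4, 9/4), Integers), ProductSet(Interval.open(2*sqrt(7), 85/9), Interval.Lopen(-8/7, 29/9)))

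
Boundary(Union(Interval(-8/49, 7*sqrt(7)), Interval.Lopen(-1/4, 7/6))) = {-1/4, 7*sqrt(7)}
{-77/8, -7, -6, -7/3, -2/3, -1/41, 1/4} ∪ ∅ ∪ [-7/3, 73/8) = {-77/8, -7, -6} ∪ [-7/3, 73/8)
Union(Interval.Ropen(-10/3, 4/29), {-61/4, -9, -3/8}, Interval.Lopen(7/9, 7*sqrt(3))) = Union({-61/4, -9}, Interval.Ropen(-10/3, 4/29), Interval.Lopen(7/9, 7*sqrt(3)))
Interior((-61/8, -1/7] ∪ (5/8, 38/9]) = (-61/8, -1/7) ∪ (5/8, 38/9)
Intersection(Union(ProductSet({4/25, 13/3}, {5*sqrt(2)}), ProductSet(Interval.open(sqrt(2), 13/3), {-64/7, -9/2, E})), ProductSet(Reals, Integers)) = EmptySet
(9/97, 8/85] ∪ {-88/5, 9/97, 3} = {-88/5, 3} ∪ [9/97, 8/85]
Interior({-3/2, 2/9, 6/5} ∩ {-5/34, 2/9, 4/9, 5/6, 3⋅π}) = ∅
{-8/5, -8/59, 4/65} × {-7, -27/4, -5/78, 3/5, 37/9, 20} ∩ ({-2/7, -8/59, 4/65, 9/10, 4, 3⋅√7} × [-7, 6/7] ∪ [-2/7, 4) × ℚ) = {-8/59, 4/65} × {-7, -27/4, -5/78, 3/5, 37/9, 20}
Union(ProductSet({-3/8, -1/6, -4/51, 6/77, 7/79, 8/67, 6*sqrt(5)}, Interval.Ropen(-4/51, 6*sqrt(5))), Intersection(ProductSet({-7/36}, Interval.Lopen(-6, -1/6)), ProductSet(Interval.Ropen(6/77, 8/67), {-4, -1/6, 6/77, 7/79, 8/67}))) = ProductSet({-3/8, -1/6, -4/51, 6/77, 7/79, 8/67, 6*sqrt(5)}, Interval.Ropen(-4/51, 6*sqrt(5)))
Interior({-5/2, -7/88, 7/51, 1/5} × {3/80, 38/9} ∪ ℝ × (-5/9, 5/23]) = ℝ × (-5/9, 5/23)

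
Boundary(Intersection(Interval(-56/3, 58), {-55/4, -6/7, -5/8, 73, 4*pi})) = {-55/4, -6/7, -5/8, 4*pi}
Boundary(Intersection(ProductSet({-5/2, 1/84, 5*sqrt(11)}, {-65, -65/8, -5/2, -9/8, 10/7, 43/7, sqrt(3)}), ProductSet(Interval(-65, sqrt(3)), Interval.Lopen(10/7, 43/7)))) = ProductSet({-5/2, 1/84}, {43/7, sqrt(3)})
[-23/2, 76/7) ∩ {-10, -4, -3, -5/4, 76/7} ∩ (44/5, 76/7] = ∅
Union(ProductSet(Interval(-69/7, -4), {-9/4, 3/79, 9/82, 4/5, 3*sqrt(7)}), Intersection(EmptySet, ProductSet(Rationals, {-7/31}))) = ProductSet(Interval(-69/7, -4), {-9/4, 3/79, 9/82, 4/5, 3*sqrt(7)})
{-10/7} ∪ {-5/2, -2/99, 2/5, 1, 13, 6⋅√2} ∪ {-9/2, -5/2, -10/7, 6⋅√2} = {-9/2, -5/2, -10/7, -2/99, 2/5, 1, 13, 6⋅√2}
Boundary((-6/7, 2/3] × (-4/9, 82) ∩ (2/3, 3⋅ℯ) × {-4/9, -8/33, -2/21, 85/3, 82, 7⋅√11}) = ∅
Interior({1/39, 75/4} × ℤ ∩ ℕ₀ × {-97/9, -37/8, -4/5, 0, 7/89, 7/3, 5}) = ∅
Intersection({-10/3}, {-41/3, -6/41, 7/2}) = EmptySet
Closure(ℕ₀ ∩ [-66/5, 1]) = {0, 1}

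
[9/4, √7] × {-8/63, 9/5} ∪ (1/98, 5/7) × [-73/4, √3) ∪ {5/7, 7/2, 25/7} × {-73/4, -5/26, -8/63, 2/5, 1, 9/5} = ([9/4, √7] × {-8/63, 9/5}) ∪ ({5/7, 7/2, 25/7} × {-73/4, -5/26, -8/63, 2/5, 1, 9/5}) ∪ ((1/98, 5/7) × [-73/4, √3))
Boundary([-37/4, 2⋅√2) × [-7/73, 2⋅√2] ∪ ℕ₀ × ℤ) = (ℕ₀ \ (-37/4, 2⋅√2) × ℤ) ∪ (ℕ₀ × ℤ \ (-7/73, 2⋅√2)) ∪ ({-37/4, 2⋅√2} × [-7/73, 2⋅√2]) ∪ ([-37/4, 2⋅√2] × {-7/73, 2⋅√2})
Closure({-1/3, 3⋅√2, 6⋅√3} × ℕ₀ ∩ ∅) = ∅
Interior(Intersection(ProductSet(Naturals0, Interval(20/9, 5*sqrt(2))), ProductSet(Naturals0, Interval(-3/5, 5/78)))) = EmptySet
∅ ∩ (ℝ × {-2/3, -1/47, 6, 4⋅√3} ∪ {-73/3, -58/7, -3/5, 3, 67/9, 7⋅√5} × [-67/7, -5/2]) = ∅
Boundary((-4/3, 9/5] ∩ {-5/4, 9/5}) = {-5/4, 9/5}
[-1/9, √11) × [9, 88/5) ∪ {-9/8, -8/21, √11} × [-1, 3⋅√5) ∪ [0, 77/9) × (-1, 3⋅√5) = ([-1/9, √11) × [9, 88/5)) ∪ ([0, 77/9) × (-1, 3⋅√5)) ∪ ({-9/8, -8/21, √11} × [-1, 3⋅√5))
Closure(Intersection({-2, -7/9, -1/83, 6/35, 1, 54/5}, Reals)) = {-2, -7/9, -1/83, 6/35, 1, 54/5}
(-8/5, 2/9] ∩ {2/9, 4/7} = {2/9}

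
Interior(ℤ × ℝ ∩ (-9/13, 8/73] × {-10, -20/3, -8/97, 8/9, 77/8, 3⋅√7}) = ∅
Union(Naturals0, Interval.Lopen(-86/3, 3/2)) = Union(Interval.Lopen(-86/3, 3/2), Naturals0)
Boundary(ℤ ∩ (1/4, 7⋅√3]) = {1, 2, …, 12}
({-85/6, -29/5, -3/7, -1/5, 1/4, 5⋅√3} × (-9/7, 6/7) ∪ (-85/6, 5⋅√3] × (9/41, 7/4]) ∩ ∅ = ∅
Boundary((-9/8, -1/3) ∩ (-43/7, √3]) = {-9/8, -1/3}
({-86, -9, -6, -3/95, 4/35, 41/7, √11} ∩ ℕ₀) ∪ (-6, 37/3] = (-6, 37/3]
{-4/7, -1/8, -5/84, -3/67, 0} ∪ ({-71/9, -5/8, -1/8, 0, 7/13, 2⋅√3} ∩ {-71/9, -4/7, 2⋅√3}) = {-71/9, -4/7, -1/8, -5/84, -3/67, 0, 2⋅√3}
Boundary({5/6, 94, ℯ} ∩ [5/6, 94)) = {5/6, ℯ}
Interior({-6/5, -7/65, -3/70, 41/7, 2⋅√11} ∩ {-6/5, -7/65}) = ∅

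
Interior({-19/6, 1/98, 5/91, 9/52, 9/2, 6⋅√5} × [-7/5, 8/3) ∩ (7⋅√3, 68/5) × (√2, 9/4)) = ∅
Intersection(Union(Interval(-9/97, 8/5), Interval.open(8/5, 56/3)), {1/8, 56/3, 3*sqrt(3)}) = {1/8, 3*sqrt(3)}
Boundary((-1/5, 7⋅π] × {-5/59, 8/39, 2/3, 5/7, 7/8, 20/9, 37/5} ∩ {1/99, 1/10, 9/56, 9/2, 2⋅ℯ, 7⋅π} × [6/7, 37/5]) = {1/99, 1/10, 9/56, 9/2, 2⋅ℯ, 7⋅π} × {7/8, 20/9, 37/5}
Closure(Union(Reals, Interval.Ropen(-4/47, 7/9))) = Interval(-oo, oo)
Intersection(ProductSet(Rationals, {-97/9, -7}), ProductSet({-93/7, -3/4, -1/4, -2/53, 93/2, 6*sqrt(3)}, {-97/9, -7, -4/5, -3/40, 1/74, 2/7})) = ProductSet({-93/7, -3/4, -1/4, -2/53, 93/2}, {-97/9, -7})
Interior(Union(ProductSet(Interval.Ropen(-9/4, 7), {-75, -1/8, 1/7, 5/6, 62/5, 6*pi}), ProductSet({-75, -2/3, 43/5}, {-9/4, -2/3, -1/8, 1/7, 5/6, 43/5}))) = EmptySet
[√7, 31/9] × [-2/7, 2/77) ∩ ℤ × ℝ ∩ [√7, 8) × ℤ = {3} × {0}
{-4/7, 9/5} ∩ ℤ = ∅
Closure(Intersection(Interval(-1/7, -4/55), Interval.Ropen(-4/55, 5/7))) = {-4/55}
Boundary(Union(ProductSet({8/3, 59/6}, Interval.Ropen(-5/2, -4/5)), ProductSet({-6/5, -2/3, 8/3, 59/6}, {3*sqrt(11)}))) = Union(ProductSet({8/3, 59/6}, Interval(-5/2, -4/5)), ProductSet({-6/5, -2/3, 8/3, 59/6}, {3*sqrt(11)}))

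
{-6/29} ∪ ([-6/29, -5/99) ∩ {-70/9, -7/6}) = {-6/29}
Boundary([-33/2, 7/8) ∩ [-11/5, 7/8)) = {-11/5, 7/8}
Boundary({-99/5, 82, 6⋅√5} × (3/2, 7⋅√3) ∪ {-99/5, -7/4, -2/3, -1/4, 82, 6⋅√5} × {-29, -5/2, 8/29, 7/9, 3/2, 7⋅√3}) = ({-99/5, 82, 6⋅√5} × [3/2, 7⋅√3]) ∪ ({-99/5, -7/4, -2/3, -1/4, 82, 6⋅√5} × {-29, -5/2, 8/29, 7/9, 3/2, 7⋅√3})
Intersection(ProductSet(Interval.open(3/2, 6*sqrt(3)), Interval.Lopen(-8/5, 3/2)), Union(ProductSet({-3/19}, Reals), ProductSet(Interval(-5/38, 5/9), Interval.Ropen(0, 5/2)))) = EmptySet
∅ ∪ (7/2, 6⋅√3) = (7/2, 6⋅√3)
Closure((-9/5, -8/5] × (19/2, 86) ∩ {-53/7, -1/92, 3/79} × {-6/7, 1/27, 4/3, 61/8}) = ∅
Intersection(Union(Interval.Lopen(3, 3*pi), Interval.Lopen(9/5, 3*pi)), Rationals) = Intersection(Interval.Lopen(9/5, 3*pi), Rationals)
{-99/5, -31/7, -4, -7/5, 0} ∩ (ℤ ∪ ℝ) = {-99/5, -31/7, -4, -7/5, 0}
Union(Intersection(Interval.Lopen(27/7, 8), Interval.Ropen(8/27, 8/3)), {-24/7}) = {-24/7}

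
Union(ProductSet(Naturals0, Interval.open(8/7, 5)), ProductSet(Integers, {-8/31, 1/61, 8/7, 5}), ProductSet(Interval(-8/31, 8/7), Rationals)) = Union(ProductSet(Integers, {-8/31, 1/61, 8/7, 5}), ProductSet(Interval(-8/31, 8/7), Rationals), ProductSet(Naturals0, Interval.open(8/7, 5)))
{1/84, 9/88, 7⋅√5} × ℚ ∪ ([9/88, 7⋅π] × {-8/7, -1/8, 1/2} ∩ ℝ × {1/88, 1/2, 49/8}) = ({1/84, 9/88, 7⋅√5} × ℚ) ∪ ([9/88, 7⋅π] × {1/2})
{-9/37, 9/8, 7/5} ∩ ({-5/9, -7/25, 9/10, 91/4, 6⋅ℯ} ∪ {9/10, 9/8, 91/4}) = {9/8}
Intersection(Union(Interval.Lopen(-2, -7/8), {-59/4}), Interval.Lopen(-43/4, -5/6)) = Interval.Lopen(-2, -7/8)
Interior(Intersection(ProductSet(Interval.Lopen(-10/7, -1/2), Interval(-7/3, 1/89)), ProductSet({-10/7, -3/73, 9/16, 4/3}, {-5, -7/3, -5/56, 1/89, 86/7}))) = EmptySet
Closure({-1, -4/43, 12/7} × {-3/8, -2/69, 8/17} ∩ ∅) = ∅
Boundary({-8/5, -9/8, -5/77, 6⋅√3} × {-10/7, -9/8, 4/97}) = {-8/5, -9/8, -5/77, 6⋅√3} × {-10/7, -9/8, 4/97}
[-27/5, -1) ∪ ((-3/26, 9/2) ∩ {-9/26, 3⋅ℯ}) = [-27/5, -1)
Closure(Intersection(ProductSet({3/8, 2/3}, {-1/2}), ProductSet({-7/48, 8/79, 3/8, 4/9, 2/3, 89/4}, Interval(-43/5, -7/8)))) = EmptySet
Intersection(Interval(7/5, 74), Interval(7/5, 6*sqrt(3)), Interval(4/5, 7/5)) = {7/5}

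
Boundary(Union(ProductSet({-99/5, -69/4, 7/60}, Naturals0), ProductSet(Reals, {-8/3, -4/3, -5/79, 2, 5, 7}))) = Union(ProductSet({-99/5, -69/4, 7/60}, Naturals0), ProductSet(Reals, {-8/3, -4/3, -5/79, 2, 5, 7}))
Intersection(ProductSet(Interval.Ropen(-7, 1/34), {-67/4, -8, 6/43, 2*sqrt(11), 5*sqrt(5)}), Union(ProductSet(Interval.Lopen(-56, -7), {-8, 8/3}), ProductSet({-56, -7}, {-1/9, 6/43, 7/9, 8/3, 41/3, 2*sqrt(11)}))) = ProductSet({-7}, {-8, 6/43, 2*sqrt(11)})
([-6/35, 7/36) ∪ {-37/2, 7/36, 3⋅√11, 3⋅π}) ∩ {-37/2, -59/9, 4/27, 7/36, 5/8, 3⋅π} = {-37/2, 4/27, 7/36, 3⋅π}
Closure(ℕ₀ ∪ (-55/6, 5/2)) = [-55/6, 5/2] ∪ ℕ₀ ∪ (ℕ₀ \ (-55/6, 5/2))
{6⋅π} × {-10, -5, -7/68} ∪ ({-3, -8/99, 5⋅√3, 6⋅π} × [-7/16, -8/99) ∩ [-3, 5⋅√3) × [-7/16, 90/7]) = ({6⋅π} × {-10, -5, -7/68}) ∪ ({-3, -8/99} × [-7/16, -8/99))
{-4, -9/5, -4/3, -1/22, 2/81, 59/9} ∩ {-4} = {-4}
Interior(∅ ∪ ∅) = ∅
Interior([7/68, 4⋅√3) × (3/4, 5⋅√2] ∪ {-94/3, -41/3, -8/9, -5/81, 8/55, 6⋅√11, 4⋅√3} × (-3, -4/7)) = (7/68, 4⋅√3) × (3/4, 5⋅√2)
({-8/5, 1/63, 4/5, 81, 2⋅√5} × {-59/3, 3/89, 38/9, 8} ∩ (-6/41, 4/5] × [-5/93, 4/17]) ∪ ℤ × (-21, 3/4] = ({1/63, 4/5} × {3/89}) ∪ (ℤ × (-21, 3/4])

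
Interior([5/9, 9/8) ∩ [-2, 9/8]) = (5/9, 9/8)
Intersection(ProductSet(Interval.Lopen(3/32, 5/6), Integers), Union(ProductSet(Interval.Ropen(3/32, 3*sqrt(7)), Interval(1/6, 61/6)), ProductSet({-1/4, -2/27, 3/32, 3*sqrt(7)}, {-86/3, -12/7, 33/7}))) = ProductSet(Interval.Lopen(3/32, 5/6), Range(1, 11, 1))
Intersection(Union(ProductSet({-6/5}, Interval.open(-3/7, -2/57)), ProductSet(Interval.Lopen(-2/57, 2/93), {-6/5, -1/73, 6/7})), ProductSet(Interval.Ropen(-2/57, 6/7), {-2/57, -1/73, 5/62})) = ProductSet(Interval.Lopen(-2/57, 2/93), {-1/73})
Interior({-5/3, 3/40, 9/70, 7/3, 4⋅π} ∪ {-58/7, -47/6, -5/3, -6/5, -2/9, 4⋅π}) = ∅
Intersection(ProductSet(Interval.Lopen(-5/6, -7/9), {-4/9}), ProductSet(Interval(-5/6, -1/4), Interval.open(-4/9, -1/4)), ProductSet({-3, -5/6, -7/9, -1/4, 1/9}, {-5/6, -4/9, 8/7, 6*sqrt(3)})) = EmptySet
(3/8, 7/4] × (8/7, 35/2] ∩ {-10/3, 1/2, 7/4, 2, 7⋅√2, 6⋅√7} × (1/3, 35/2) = {1/2, 7/4} × (8/7, 35/2)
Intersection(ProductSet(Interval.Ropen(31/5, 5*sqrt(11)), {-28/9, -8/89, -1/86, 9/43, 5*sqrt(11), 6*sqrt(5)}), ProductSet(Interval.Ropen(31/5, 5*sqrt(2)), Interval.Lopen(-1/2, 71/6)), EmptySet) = EmptySet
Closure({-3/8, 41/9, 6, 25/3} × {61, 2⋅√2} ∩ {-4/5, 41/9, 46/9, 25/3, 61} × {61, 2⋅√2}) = {41/9, 25/3} × {61, 2⋅√2}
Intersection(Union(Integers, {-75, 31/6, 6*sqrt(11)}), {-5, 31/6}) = {-5, 31/6}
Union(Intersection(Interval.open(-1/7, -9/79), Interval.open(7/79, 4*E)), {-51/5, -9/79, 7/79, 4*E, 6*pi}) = {-51/5, -9/79, 7/79, 4*E, 6*pi}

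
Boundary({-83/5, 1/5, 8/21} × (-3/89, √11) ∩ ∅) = ∅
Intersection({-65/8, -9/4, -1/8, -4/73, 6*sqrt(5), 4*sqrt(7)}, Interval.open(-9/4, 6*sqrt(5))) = {-1/8, -4/73, 4*sqrt(7)}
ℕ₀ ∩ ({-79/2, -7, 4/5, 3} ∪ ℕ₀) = ℕ₀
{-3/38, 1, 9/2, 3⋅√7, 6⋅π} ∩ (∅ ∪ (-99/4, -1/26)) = {-3/38}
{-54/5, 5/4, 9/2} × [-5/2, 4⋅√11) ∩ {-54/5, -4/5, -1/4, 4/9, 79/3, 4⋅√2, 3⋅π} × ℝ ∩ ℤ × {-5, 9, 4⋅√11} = ∅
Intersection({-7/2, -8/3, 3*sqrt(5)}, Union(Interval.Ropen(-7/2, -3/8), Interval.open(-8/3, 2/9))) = {-7/2, -8/3}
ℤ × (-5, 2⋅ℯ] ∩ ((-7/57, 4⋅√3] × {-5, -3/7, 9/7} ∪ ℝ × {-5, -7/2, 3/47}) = (ℤ × {-7/2, 3/47}) ∪ ({0, 1, …, 6} × {-3/7, 9/7})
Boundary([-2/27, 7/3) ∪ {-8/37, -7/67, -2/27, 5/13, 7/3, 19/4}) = {-8/37, -7/67, -2/27, 7/3, 19/4}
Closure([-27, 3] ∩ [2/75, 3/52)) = [2/75, 3/52]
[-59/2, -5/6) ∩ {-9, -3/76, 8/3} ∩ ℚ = {-9}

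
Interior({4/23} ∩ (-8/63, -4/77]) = ∅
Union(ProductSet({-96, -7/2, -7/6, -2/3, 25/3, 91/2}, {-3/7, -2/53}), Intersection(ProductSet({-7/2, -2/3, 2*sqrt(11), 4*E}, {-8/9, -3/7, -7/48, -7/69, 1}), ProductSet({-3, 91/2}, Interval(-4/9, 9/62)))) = ProductSet({-96, -7/2, -7/6, -2/3, 25/3, 91/2}, {-3/7, -2/53})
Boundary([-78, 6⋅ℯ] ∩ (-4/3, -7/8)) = {-4/3, -7/8}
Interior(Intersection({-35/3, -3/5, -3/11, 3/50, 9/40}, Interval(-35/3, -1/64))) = EmptySet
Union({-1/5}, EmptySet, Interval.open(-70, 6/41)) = Interval.open(-70, 6/41)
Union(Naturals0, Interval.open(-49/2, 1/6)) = Union(Interval.open(-49/2, 1/6), Naturals0)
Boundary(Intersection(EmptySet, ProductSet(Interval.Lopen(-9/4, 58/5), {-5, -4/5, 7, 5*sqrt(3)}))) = EmptySet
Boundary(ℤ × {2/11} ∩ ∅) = ∅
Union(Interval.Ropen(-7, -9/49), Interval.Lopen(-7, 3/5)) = Interval(-7, 3/5)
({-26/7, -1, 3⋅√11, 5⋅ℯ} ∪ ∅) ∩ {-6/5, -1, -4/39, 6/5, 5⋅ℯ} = {-1, 5⋅ℯ}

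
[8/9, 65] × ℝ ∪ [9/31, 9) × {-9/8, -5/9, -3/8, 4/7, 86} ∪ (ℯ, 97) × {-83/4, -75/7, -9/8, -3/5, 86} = ([8/9, 65] × ℝ) ∪ ([9/31, 9) × {-9/8, -5/9, -3/8, 4/7, 86}) ∪ ((ℯ, 97) × {-83/4, -75/7, -9/8, -3/5, 86})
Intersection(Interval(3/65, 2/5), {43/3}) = EmptySet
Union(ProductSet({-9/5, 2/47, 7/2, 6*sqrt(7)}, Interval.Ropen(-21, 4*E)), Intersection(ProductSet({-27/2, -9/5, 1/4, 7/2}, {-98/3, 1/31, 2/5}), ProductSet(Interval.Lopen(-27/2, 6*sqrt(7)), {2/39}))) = ProductSet({-9/5, 2/47, 7/2, 6*sqrt(7)}, Interval.Ropen(-21, 4*E))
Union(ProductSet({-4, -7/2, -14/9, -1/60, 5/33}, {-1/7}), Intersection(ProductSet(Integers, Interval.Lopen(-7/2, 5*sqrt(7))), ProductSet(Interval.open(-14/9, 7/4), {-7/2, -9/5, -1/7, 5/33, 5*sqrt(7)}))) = Union(ProductSet({-4, -7/2, -14/9, -1/60, 5/33}, {-1/7}), ProductSet(Range(-1, 2, 1), {-9/5, -1/7, 5/33, 5*sqrt(7)}))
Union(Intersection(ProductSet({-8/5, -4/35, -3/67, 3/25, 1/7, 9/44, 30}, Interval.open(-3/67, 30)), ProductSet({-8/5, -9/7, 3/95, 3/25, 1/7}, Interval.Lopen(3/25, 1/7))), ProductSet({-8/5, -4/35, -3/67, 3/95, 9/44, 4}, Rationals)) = Union(ProductSet({-8/5, 3/25, 1/7}, Interval.Lopen(3/25, 1/7)), ProductSet({-8/5, -4/35, -3/67, 3/95, 9/44, 4}, Rationals))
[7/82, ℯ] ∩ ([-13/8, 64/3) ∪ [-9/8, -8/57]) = [7/82, ℯ]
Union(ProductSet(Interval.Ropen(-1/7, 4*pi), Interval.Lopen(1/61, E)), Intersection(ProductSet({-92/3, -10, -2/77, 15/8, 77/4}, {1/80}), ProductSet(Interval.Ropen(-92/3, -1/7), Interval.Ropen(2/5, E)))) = ProductSet(Interval.Ropen(-1/7, 4*pi), Interval.Lopen(1/61, E))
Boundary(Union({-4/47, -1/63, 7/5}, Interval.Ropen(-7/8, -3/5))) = {-7/8, -3/5, -4/47, -1/63, 7/5}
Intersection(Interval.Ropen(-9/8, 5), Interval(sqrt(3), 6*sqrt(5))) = Interval.Ropen(sqrt(3), 5)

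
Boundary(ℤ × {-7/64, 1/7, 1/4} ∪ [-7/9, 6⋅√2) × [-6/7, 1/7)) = (ℤ × {1/7, 1/4}) ∪ ({-7/9, 6⋅√2} × [-6/7, 1/7]) ∪ ([-7/9, 6⋅√2] × {-6/7, 1/7}) ∪ (ℤ \ (-7/9, 6⋅√2) × {-7/64, 1/7, 1/4})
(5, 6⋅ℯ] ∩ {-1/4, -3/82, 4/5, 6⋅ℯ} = {6⋅ℯ}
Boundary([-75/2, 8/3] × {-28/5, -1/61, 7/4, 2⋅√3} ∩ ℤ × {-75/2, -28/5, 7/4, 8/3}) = {-37, -36, …, 2} × {-28/5, 7/4}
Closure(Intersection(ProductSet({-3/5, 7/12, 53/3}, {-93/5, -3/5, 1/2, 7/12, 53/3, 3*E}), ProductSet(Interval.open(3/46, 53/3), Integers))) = EmptySet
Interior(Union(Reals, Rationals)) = Reals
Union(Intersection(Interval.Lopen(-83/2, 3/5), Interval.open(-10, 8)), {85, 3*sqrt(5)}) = Union({85, 3*sqrt(5)}, Interval.Lopen(-10, 3/5))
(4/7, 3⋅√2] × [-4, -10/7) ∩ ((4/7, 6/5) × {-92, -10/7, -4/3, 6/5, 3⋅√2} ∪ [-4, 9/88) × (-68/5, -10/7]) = ∅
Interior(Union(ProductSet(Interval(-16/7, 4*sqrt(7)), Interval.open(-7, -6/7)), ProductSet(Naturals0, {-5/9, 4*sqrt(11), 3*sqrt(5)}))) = ProductSet(Interval.open(-16/7, 4*sqrt(7)), Interval.open(-7, -6/7))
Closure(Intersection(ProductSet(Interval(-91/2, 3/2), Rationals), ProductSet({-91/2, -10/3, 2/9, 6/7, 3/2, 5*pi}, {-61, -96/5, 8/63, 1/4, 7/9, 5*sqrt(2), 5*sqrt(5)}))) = ProductSet({-91/2, -10/3, 2/9, 6/7, 3/2}, {-61, -96/5, 8/63, 1/4, 7/9})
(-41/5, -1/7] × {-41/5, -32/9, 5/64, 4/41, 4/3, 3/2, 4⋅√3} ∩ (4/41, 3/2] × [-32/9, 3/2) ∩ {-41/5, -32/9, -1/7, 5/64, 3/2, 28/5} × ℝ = ∅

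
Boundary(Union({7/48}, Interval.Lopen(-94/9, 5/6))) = {-94/9, 5/6}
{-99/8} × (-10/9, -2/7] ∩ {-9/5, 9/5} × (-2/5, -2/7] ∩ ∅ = ∅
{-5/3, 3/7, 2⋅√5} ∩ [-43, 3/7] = {-5/3, 3/7}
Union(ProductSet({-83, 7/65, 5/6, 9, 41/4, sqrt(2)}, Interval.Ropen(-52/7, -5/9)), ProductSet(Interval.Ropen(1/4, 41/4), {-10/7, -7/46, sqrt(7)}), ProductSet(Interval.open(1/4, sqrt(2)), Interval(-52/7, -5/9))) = Union(ProductSet({-83, 7/65, 5/6, 9, 41/4, sqrt(2)}, Interval.Ropen(-52/7, -5/9)), ProductSet(Interval.Ropen(1/4, 41/4), {-10/7, -7/46, sqrt(7)}), ProductSet(Interval.open(1/4, sqrt(2)), Interval(-52/7, -5/9)))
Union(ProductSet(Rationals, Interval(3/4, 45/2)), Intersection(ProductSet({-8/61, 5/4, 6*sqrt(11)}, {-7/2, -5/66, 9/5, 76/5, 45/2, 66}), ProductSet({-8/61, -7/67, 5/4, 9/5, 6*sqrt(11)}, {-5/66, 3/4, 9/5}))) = Union(ProductSet({-8/61, 5/4, 6*sqrt(11)}, {-5/66, 9/5}), ProductSet(Rationals, Interval(3/4, 45/2)))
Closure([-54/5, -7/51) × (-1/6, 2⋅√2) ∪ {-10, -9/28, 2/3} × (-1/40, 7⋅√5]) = ({2/3} × [-1/40, 7⋅√5]) ∪ ({-54/5, -7/51} × [-1/6, 2⋅√2]) ∪ ([-54/5, -7/51] × {-1/6, 2⋅√2}) ∪ ({-10, -9/28, 2/3} × (-1/40, 7⋅√5]) ∪ ([-54/5, -7/51) × (-1/6, 2⋅√2))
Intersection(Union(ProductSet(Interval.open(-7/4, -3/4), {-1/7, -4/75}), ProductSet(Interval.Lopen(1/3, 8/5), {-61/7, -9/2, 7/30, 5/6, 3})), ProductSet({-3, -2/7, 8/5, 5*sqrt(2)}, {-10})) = EmptySet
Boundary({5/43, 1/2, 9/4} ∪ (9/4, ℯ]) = {5/43, 1/2, 9/4, ℯ}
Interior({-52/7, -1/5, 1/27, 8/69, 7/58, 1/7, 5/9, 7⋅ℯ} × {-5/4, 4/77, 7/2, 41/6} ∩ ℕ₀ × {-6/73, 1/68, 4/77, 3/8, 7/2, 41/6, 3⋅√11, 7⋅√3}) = ∅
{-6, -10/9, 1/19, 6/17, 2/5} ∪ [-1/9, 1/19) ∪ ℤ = ℤ ∪ {-10/9, 6/17, 2/5} ∪ [-1/9, 1/19]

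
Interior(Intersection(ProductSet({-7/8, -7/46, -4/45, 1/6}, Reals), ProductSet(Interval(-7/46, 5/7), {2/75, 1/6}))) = EmptySet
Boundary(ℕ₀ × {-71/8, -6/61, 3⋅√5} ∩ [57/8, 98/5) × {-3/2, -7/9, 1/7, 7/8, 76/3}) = ∅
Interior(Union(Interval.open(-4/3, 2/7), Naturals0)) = Union(Complement(Interval.open(-4/3, 2/7), Complement(Naturals0, Interval.open(-4/3, 2/7))), Complement(Naturals0, Union(Complement(Naturals0, Interval.open(-4/3, 2/7)), {-4/3, 2/7})), Complement(Range(0, 1, 1), Complement(Naturals0, Interval.open(-4/3, 2/7))), Complement(Range(0, 1, 1), Union(Complement(Naturals0, Interval.open(-4/3, 2/7)), {-4/3, 2/7})))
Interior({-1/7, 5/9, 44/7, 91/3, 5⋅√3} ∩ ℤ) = ∅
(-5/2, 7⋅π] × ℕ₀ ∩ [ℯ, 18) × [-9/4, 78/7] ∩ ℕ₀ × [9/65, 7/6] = {3, 4, …, 17} × {1}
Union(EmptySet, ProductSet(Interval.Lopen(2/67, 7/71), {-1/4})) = ProductSet(Interval.Lopen(2/67, 7/71), {-1/4})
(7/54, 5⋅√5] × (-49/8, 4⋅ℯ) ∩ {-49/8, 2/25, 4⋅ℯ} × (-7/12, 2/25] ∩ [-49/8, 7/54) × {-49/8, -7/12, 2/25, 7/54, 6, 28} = ∅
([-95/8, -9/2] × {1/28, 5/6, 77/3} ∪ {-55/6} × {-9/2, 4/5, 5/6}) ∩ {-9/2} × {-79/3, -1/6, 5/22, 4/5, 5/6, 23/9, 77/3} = {-9/2} × {5/6, 77/3}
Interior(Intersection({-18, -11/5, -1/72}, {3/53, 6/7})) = EmptySet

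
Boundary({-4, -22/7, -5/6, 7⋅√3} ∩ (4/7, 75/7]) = ∅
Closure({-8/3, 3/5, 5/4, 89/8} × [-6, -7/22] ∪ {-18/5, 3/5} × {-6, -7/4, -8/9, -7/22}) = ({-18/5, 3/5} × {-6, -7/4, -8/9, -7/22}) ∪ ({-8/3, 3/5, 5/4, 89/8} × [-6, -7/22])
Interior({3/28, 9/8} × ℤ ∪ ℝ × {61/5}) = ∅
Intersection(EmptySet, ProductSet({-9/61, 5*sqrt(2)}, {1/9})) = EmptySet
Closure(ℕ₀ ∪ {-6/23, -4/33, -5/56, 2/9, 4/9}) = {-6/23, -4/33, -5/56, 2/9, 4/9} ∪ ℕ₀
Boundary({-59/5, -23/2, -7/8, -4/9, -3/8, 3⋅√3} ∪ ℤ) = ℤ ∪ {-59/5, -23/2, -7/8, -4/9, -3/8, 3⋅√3}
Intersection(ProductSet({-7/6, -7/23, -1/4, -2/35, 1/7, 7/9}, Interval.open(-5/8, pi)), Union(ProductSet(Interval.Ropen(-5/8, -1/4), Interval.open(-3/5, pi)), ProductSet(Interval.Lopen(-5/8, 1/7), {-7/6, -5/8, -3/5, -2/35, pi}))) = Union(ProductSet({-7/23}, Interval.open(-3/5, pi)), ProductSet({-7/23, -1/4, -2/35, 1/7}, {-3/5, -2/35}))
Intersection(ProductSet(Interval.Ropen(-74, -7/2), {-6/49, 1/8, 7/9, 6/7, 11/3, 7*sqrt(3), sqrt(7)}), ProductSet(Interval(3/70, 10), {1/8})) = EmptySet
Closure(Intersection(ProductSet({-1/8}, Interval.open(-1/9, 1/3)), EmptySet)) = EmptySet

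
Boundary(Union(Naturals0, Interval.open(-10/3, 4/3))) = Union(Complement(Naturals0, Interval.open(-10/3, 4/3)), {-10/3, 4/3})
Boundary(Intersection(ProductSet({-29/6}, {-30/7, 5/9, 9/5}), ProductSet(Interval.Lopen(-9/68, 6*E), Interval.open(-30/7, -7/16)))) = EmptySet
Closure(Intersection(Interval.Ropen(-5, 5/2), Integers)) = Range(-5, 3, 1)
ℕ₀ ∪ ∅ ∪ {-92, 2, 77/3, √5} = {-92, 77/3, √5} ∪ ℕ₀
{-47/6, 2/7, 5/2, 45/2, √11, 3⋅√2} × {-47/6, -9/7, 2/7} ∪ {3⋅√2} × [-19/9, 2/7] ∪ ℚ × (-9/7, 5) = (ℚ × (-9/7, 5)) ∪ ({3⋅√2} × [-19/9, 2/7]) ∪ ({-47/6, 2/7, 5/2, 45/2, √11, 3⋅√2} × {-47/6, -9/7, 2/7})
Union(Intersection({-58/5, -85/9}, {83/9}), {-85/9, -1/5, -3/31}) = {-85/9, -1/5, -3/31}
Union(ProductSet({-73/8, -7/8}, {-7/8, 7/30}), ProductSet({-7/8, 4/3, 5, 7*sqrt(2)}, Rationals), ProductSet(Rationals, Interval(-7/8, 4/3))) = Union(ProductSet({-7/8, 4/3, 5, 7*sqrt(2)}, Rationals), ProductSet(Rationals, Interval(-7/8, 4/3)))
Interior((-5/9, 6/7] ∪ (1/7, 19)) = (-5/9, 19)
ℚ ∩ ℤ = ℤ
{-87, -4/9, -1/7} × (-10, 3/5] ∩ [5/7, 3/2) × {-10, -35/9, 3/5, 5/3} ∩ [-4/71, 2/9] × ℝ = ∅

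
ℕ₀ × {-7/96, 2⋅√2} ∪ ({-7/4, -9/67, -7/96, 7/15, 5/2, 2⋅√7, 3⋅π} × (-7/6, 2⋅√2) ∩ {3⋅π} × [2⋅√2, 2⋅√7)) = ℕ₀ × {-7/96, 2⋅√2}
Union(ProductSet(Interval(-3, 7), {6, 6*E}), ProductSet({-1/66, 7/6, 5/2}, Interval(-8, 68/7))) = Union(ProductSet({-1/66, 7/6, 5/2}, Interval(-8, 68/7)), ProductSet(Interval(-3, 7), {6, 6*E}))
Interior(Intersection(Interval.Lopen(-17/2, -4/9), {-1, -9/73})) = EmptySet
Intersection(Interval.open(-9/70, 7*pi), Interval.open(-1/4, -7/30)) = EmptySet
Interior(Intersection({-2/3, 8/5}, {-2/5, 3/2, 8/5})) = EmptySet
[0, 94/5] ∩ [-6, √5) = [0, √5)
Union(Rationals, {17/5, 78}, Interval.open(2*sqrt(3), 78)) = Union(Interval.Lopen(2*sqrt(3), 78), Rationals)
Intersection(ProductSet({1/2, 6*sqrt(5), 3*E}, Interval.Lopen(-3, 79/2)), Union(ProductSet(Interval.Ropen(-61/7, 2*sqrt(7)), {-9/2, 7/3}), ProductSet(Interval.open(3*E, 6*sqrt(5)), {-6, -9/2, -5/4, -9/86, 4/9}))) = ProductSet({1/2}, {7/3})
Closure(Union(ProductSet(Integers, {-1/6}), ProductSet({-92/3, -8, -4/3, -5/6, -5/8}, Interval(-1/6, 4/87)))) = Union(ProductSet({-92/3, -8, -4/3, -5/6, -5/8}, Interval(-1/6, 4/87)), ProductSet(Integers, {-1/6}))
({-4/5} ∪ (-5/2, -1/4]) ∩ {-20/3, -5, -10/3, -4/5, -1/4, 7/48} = {-4/5, -1/4}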